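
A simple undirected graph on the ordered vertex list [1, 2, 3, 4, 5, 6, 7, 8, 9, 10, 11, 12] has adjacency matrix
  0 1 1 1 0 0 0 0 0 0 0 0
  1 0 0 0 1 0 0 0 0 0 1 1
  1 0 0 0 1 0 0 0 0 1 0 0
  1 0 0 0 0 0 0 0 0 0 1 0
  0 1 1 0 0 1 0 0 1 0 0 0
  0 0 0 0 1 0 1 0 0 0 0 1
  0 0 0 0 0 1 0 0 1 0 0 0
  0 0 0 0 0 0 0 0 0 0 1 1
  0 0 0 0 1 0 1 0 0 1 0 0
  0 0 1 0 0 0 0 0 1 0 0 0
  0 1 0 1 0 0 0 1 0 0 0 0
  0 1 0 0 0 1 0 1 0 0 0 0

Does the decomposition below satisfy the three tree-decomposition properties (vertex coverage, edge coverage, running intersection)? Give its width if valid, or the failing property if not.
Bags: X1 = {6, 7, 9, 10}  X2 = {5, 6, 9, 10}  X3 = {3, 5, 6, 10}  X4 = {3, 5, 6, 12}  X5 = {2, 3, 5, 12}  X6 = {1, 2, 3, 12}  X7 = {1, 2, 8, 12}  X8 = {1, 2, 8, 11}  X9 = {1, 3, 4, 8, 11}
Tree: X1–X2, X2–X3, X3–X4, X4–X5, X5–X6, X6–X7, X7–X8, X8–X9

A tree decomposition must satisfy three properties: every vertex lies in some bag; for every edge, both endpoints lie together in some bag; and for every vertex, the bags containing it form a connected subtree. Here bags containing vertex 3 are not connected in the tree, so the decomposition is invalid.

No — bags containing vertex 3 are not connected in the tree.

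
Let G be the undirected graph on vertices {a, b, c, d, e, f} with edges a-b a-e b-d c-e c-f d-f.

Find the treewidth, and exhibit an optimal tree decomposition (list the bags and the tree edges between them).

Each bag holds 3 vertices, so the decomposition has width 2, which upper-bounds the treewidth. The edges b–a–e–c–f–d–b form a cycle, so G is not a tree and its treewidth is at least 2. Therefore the treewidth is 2.

Treewidth 2.
One optimal decomposition is:
Bags: B1 = {a, b, e}  B2 = {b, c, e}  B3 = {b, c, f}  B4 = {b, d, f}
Tree: B1–B2, B2–B3, B3–B4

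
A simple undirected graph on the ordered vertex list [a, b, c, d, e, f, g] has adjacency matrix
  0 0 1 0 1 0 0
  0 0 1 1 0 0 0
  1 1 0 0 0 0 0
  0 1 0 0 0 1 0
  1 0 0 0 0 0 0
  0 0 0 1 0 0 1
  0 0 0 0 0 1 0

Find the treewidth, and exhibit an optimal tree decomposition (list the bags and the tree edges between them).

Treewidth 1.
One optimal decomposition is:
Bags: B1 = {b, c}  B2 = {a, c}  B3 = {b, d}  B4 = {a, e}  B5 = {d, f}  B6 = {f, g}
Tree: B1–B2, B1–B3, B2–B4, B3–B5, B5–B6

Each bag holds 2 vertices, so the decomposition has width 1, which upper-bounds the treewidth. G has an edge, so its treewidth is at least 1. Hence tw(G) = 1 exactly.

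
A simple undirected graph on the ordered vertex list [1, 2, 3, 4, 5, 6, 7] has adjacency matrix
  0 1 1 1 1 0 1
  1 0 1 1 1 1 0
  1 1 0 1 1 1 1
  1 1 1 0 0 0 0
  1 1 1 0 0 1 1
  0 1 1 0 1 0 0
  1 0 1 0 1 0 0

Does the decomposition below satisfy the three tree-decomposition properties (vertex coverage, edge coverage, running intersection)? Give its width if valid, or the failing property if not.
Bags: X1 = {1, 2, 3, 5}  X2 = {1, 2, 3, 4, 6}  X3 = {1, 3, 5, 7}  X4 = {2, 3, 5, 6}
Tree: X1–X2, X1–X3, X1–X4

A tree decomposition must satisfy three properties: every vertex lies in some bag; for every edge, both endpoints lie together in some bag; and for every vertex, the bags containing it form a connected subtree. Here bags containing vertex 6 are not connected in the tree, so the decomposition is invalid.

No — bags containing vertex 6 are not connected in the tree.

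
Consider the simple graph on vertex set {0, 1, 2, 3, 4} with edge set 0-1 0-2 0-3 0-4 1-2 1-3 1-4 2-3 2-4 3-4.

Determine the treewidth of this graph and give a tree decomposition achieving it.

Treewidth 4.
One such decomposition:
Bags: B1 = {0, 1, 2, 3, 4}
Tree: (single bag)

A single bag containing all 5 vertices is trivially a valid decomposition of width 4. On the other hand G contains the 5-clique {0, 1, 2, 3, 4}. A clique must lie in a single bag of any decomposition, so no decomposition can have width below 4. Hence tw(G) = 4 exactly.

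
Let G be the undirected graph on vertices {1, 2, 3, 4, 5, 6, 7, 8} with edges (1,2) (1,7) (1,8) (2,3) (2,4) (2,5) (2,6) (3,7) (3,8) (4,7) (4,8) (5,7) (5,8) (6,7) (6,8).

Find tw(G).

3

A width-3 tree decomposition is:
Bags: B1 = {2, 5, 7, 8}  B2 = {2, 4, 7, 8}  B3 = {1, 2, 7, 8}  B4 = {2, 6, 7, 8}  B5 = {2, 3, 7, 8}
Tree: B1–B2, B2–B3, B3–B4, B4–B5
The largest bag has 4 vertices, giving width 3; this decomposition certifies tw(G) ≤ 3. For the lower bound: the 4 vertex sets {5,7}, {4,8}, {2}, {1} are disjoint, each induces a connected subgraph, and every pair is joined by at least one edge of G. Contracting each set to a single vertex therefore yields K_{4} as a minor, and since treewidth is minor-monotone, tw(G) ≥ tw(K_{4}) = 3. Combining the bounds, tw(G) = 3.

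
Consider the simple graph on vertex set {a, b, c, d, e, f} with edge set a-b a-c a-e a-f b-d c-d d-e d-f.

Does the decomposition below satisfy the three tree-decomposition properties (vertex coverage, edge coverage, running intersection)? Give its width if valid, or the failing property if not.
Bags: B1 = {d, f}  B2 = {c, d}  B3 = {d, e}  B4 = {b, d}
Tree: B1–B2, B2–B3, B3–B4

A tree decomposition must satisfy three properties: every vertex lies in some bag; for every edge, both endpoints lie together in some bag; and for every vertex, the bags containing it form a connected subtree. Here vertex a appears in no bag, so the decomposition is invalid.

No — vertex a appears in no bag.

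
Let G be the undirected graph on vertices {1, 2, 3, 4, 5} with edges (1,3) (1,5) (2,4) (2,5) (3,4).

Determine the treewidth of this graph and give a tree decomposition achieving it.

Every bag has size at most 3, so the width is 3 − 1 = 2 and tw(G) ≤ 2. For the lower bound, G contains the cycle 4–3–1–5–2–4, so G is not a forest; only forests have treewidth ≤ 1, hence tw(G) ≥ 2. The upper and lower bounds meet at 2, so that is the treewidth.

Treewidth 2.
One such decomposition:
Bags: B1 = {1, 3, 4}  B2 = {1, 4, 5}  B3 = {2, 4, 5}
Tree: B1–B2, B2–B3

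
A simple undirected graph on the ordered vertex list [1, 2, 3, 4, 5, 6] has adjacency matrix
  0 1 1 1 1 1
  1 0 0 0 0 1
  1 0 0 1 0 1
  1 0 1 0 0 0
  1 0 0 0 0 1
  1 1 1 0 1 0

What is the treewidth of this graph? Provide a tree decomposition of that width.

Treewidth 2.
One such decomposition:
Bags: B1 = {1, 3, 4}  B2 = {1, 3, 6}  B3 = {1, 2, 6}  B4 = {1, 5, 6}
Tree: B1–B2, B2–B3, B2–B4

Every bag has size at most 3, so the width is 3 − 1 = 2 and tw(G) ≤ 2. For the lower bound, the 3 vertices {1, 3, 4} are pairwise adjacent, and any tree decomposition puts a clique entirely inside one bag — forcing width ≥ 2. Combining the bounds, tw(G) = 2.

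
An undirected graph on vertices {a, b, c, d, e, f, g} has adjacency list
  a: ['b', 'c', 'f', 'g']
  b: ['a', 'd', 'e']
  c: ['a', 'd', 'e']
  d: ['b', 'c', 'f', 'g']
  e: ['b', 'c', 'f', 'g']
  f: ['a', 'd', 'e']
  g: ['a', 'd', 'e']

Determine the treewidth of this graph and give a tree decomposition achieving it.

Each bag holds 4 vertices, so the decomposition has width 3, which upper-bounds the treewidth. For the lower bound: the 4 vertex sets {d,f}, {a,g}, {e}, {c} are disjoint, each induces a connected subgraph, and every pair is joined by at least one edge of G. Contracting each set to a single vertex therefore yields K_{4} as a minor, and since treewidth is minor-monotone, tw(G) ≥ tw(K_{4}) = 3. Therefore the treewidth is 3.

Treewidth 3.
Bags: B1 = {a, d, e, f}  B2 = {a, d, e, g}  B3 = {a, c, d, e}  B4 = {a, b, d, e}
Tree: B1–B2, B2–B3, B3–B4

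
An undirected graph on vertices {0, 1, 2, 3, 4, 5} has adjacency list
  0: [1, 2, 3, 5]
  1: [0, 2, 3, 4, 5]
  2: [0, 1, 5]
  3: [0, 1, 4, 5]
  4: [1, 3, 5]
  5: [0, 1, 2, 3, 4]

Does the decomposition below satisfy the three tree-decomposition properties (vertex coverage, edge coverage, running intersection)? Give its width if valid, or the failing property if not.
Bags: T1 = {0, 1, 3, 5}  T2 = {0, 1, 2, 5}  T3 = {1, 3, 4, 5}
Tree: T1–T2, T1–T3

Vertex coverage: the bags together contain {0, 1, 2, 3, 4, 5}, the full vertex set. Edge coverage: each edge of G has both endpoints in at least one bag. Running intersection: for every vertex, the bags containing it form a connected subtree. All three properties hold, so this is a valid tree decomposition of width max|bag| − 1 = 3, and hence tw(G) ≤ 3.

Yes; width 3.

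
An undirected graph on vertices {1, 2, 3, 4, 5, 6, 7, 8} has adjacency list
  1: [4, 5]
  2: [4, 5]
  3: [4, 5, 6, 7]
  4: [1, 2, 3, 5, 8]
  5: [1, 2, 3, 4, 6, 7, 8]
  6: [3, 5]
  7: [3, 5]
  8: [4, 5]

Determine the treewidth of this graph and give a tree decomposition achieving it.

Each bag holds 3 vertices, so the decomposition has width 2, which upper-bounds the treewidth. On the other hand G contains the 3-clique {4, 5, 8}. A clique must lie in a single bag of any decomposition, so no decomposition can have width below 2. The upper and lower bounds meet at 2, so that is the treewidth.

Treewidth 2.
One such decomposition:
Bags: B1 = {4, 5, 8}  B2 = {3, 4, 5}  B3 = {3, 5, 7}  B4 = {1, 4, 5}  B5 = {2, 4, 5}  B6 = {3, 5, 6}
Tree: B1–B2, B2–B3, B2–B4, B4–B5, B3–B6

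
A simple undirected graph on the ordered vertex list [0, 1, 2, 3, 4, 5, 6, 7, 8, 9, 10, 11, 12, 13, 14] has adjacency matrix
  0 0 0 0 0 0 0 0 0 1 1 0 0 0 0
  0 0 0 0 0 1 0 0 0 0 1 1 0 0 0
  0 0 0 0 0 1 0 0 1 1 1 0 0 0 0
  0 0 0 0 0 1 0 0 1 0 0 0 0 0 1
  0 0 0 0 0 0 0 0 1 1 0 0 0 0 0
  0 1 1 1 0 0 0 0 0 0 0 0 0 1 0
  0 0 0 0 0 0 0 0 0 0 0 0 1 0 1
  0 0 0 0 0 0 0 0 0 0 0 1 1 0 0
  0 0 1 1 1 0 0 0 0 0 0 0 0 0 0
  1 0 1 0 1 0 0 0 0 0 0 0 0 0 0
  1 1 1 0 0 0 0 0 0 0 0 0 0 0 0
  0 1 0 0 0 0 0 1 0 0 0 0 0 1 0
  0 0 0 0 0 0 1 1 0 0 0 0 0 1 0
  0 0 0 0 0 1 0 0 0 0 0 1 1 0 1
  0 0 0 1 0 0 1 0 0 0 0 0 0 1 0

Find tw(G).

3

A width-3 tree decomposition is:
Bags: B1 = {6, 7, 11, 12}  B2 = {6, 11, 12, 13}  B3 = {6, 11, 13, 14}  B4 = {1, 11, 13, 14}  B5 = {1, 5, 13, 14}  B6 = {1, 3, 5, 14}  B7 = {1, 3, 5, 10}  B8 = {2, 3, 5, 10}  B9 = {2, 3, 8, 10}  B10 = {0, 2, 8, 10}  B11 = {0, 2, 8, 9}  B12 = {0, 4, 8, 9}
Tree: B1–B2, B2–B3, B3–B4, B4–B5, B5–B6, B6–B7, B7–B8, B8–B9, B9–B10, B10–B11, B11–B12
Every bag has size at most 4, so the width is 4 − 1 = 3 and tw(G) ≤ 3. For the lower bound: the 4 vertex sets {6,7,12}, {11}, {13}, {1,3,5,14} are disjoint, each induces a connected subgraph, and every pair is joined by at least one edge of G. Contracting each set to a single vertex therefore yields K_{4} as a minor, and since treewidth is minor-monotone, tw(G) ≥ tw(K_{4}) = 3. Hence tw(G) = 3 exactly.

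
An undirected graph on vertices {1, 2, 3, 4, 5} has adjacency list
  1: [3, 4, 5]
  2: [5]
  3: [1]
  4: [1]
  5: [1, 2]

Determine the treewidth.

1

A width-1 tree decomposition is:
Bags: B1 = {1, 5}  B2 = {1, 4}  B3 = {2, 5}  B4 = {1, 3}
Tree: B1–B2, B1–B3, B1–B4
The largest bag has 2 vertices, giving width 1; this decomposition certifies tw(G) ≤ 1. Any graph with an edge has treewidth ≥ 1, and G has the edge 5–1. Therefore the treewidth is 1.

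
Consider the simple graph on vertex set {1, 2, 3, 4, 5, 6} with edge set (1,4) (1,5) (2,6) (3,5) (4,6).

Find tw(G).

1

A width-1 tree decomposition is:
Bags: B1 = {2, 6}  B2 = {4, 6}  B3 = {1, 4}  B4 = {1, 5}  B5 = {3, 5}
Tree: B1–B2, B2–B3, B3–B4, B4–B5
The largest bag has 2 vertices, giving width 1; this decomposition certifies tw(G) ≤ 1. G has an edge, so its treewidth is at least 1. Therefore the treewidth is 1.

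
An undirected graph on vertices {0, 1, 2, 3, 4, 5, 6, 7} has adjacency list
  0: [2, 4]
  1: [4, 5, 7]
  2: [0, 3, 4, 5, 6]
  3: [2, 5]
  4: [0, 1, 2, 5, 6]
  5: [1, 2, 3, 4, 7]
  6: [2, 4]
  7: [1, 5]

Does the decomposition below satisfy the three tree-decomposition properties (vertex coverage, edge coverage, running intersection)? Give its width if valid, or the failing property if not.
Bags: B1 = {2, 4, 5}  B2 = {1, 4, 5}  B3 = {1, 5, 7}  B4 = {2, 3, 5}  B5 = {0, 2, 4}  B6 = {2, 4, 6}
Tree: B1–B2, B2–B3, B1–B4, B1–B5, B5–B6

Vertex coverage: the bags together contain {0, 1, 2, 3, 4, 5, 6, 7}, the full vertex set. Edge coverage: each edge of G has both endpoints in at least one bag. Running intersection: for every vertex, the bags containing it form a connected subtree. All three properties hold, so this is a valid tree decomposition of width max|bag| − 1 = 2, and hence tw(G) ≤ 2.

Yes; width 2.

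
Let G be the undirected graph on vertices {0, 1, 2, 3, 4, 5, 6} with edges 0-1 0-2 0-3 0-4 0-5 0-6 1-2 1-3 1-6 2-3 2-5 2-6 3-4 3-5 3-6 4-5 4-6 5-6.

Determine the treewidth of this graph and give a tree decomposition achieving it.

The largest bag has 5 vertices, giving width 4; this decomposition certifies tw(G) ≤ 4. On the other hand G contains the 5-clique {0, 1, 2, 3, 6}. A clique must lie in a single bag of any decomposition, so no decomposition can have width below 4. Therefore the treewidth is 4.

Treewidth 4.
Bags: B1 = {0, 1, 2, 3, 6}  B2 = {0, 2, 3, 5, 6}  B3 = {0, 3, 4, 5, 6}
Tree: B1–B2, B2–B3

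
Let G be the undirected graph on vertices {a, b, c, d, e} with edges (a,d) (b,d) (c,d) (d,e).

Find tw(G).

1

A width-1 tree decomposition is:
Bags: B1 = {b, d}  B2 = {c, d}  B3 = {a, d}  B4 = {d, e}
Tree: B1–B2, B2–B3, B2–B4
Each bag holds 2 vertices, so the decomposition has width 1, which upper-bounds the treewidth. Since G has at least one edge (e.g. b–d), it is not an edgeless graph, so tw(G) ≥ 1. Hence tw(G) = 1 exactly.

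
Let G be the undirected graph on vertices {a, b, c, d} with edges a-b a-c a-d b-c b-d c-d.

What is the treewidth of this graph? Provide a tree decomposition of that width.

With just one bag of size 4, the width is 4 − 1 = 3, so tw(G) ≤ 3. On the other hand G contains the 4-clique {a, b, c, d}. A clique must lie in a single bag of any decomposition, so no decomposition can have width below 3. The upper and lower bounds meet at 3, so that is the treewidth.

Treewidth 3.
One such decomposition:
Bags: B1 = {a, b, c, d}
Tree: (single bag)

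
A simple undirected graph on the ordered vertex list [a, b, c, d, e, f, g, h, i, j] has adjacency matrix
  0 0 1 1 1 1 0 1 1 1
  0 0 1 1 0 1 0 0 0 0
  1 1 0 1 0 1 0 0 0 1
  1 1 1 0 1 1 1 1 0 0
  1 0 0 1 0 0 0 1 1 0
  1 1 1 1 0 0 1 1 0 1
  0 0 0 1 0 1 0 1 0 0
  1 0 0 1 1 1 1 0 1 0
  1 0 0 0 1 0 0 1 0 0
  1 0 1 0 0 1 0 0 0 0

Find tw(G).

3

A width-3 tree decomposition is:
Bags: B1 = {a, d, e, h}  B2 = {a, d, f, h}  B3 = {d, f, g, h}  B4 = {a, c, d, f}  B5 = {b, c, d, f}  B6 = {a, e, h, i}  B7 = {a, c, f, j}
Tree: B1–B2, B2–B3, B2–B4, B4–B5, B1–B6, B4–B7
Each bag holds 4 vertices, so the decomposition has width 3, which upper-bounds the treewidth. For the lower bound, the 4 vertices {a, d, e, h} are pairwise adjacent, and any tree decomposition puts a clique entirely inside one bag — forcing width ≥ 3. Therefore the treewidth is 3.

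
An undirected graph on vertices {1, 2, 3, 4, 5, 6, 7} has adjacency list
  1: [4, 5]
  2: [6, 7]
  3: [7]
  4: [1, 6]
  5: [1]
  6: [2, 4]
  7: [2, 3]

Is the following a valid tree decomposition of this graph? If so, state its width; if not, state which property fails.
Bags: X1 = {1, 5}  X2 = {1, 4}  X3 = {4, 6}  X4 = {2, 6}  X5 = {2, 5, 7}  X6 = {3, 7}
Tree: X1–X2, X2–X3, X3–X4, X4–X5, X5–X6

A tree decomposition must satisfy three properties: every vertex lies in some bag; for every edge, both endpoints lie together in some bag; and for every vertex, the bags containing it form a connected subtree. Here bags containing vertex 5 are not connected in the tree, so the decomposition is invalid.

No — bags containing vertex 5 are not connected in the tree.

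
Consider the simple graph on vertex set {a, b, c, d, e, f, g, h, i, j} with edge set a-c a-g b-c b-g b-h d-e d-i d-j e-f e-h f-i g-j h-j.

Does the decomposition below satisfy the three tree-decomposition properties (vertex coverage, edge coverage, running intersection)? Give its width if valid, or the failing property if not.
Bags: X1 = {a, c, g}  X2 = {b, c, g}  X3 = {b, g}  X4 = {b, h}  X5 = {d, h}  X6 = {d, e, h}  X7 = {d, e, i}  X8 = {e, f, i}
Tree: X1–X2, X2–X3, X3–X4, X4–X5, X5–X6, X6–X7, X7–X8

A tree decomposition must satisfy three properties: every vertex lies in some bag; for every edge, both endpoints lie together in some bag; and for every vertex, the bags containing it form a connected subtree. Here vertex j appears in no bag, so the decomposition is invalid.

No — vertex j appears in no bag.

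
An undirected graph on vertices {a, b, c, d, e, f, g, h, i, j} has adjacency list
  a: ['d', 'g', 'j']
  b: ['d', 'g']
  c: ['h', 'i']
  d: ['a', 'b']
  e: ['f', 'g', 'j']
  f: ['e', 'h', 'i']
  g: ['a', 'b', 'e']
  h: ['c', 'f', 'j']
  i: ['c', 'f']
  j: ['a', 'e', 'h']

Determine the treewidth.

2

A width-2 tree decomposition is:
Bags: B1 = {c, f, i}  B2 = {c, f, h}  B3 = {e, f, h}  B4 = {e, h, j}  B5 = {e, g, j}  B6 = {a, g, j}  B7 = {a, b, g}  B8 = {a, b, d}
Tree: B1–B2, B2–B3, B3–B4, B4–B5, B5–B6, B6–B7, B7–B8
Every bag has size at most 3, so the width is 3 − 1 = 2 and tw(G) ≤ 2. The edges i–c–h–f–i form a cycle, so G is not a tree and its treewidth is at least 2. The upper and lower bounds meet at 2, so that is the treewidth.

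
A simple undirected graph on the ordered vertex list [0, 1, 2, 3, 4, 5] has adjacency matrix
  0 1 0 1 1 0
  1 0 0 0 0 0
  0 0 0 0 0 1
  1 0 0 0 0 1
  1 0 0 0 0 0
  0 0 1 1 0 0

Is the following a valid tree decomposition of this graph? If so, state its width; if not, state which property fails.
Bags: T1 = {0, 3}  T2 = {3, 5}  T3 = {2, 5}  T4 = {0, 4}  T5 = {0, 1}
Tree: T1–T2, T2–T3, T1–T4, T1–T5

Yes; width 1.

Vertex coverage: the bags together contain {0, 1, 2, 3, 4, 5}, the full vertex set. Edge coverage: each edge of G has both endpoints in at least one bag. Running intersection: for every vertex, the bags containing it form a connected subtree. All three properties hold, so this is a valid tree decomposition of width max|bag| − 1 = 1, and hence tw(G) ≤ 1.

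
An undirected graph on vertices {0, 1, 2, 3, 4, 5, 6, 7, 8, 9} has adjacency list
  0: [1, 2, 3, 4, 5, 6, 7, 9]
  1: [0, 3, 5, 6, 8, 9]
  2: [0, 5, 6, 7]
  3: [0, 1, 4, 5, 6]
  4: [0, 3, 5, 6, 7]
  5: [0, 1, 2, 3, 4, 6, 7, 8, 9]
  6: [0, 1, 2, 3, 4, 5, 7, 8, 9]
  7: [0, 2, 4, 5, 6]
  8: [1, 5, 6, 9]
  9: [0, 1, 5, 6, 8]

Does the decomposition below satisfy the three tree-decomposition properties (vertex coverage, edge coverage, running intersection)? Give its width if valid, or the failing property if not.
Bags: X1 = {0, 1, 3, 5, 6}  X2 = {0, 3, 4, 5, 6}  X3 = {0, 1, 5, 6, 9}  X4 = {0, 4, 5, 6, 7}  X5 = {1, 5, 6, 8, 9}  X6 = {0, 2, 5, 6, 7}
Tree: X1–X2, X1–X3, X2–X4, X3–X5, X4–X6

Yes; width 4.

Checking the three conditions: (i) the bags cover all of {0, 1, 2, 3, 4, 5, 6, 7, 8, 9}; (ii) for each edge, some bag contains both endpoints; (iii) the bags containing any fixed vertex form a subtree. All hold, so the decomposition is valid with width 5 − 1 = 4.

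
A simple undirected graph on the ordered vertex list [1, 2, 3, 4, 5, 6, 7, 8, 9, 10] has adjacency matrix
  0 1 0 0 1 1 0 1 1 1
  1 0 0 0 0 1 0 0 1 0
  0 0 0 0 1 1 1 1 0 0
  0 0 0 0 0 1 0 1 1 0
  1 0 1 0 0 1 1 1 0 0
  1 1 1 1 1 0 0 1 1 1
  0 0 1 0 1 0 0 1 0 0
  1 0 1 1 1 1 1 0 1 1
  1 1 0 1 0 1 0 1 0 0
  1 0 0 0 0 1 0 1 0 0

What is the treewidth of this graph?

3

A width-3 tree decomposition is:
Bags: B1 = {1, 6, 8, 9}  B2 = {1, 5, 6, 8}  B3 = {3, 5, 6, 8}  B4 = {4, 6, 8, 9}  B5 = {3, 5, 7, 8}  B6 = {1, 2, 6, 9}  B7 = {1, 6, 8, 10}
Tree: B1–B2, B2–B3, B1–B4, B3–B5, B1–B6, B2–B7
The largest bag has 4 vertices, giving width 3; this decomposition certifies tw(G) ≤ 3. For the lower bound, the 4 vertices {1, 6, 8, 9} are pairwise adjacent, and any tree decomposition puts a clique entirely inside one bag — forcing width ≥ 3. Combining the bounds, tw(G) = 3.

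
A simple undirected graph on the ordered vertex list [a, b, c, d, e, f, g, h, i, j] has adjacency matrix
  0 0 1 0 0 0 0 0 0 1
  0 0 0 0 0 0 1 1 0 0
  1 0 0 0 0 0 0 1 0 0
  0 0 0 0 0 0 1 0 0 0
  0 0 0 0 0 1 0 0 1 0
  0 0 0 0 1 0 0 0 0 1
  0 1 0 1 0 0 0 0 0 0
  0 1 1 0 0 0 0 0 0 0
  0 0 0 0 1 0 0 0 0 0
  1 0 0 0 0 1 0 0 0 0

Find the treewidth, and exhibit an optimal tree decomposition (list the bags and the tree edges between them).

The largest bag has 2 vertices, giving width 1; this decomposition certifies tw(G) ≤ 1. Since G has at least one edge (e.g. d–g), it is not an edgeless graph, so tw(G) ≥ 1. Hence tw(G) = 1 exactly.

Treewidth 1.
One such decomposition:
Bags: B1 = {d, g}  B2 = {b, g}  B3 = {b, h}  B4 = {c, h}  B5 = {a, c}  B6 = {a, j}  B7 = {f, j}  B8 = {e, f}  B9 = {e, i}
Tree: B1–B2, B2–B3, B3–B4, B4–B5, B5–B6, B6–B7, B7–B8, B8–B9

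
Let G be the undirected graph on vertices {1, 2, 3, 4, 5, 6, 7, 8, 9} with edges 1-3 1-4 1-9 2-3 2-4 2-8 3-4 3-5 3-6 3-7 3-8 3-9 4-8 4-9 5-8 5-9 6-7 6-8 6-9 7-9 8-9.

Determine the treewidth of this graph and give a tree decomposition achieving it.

The largest bag has 4 vertices, giving width 3; this decomposition certifies tw(G) ≤ 3. Conversely, {3, 4, 8, 9} is a clique of size 4, and the vertices of any clique must share a bag in every tree decomposition; so some bag has ≥ 4 vertices and tw(G) ≥ 3. The upper and lower bounds meet at 3, so that is the treewidth.

Treewidth 3.
One such decomposition:
Bags: B1 = {3, 4, 8, 9}  B2 = {3, 6, 8, 9}  B3 = {3, 6, 7, 9}  B4 = {1, 3, 4, 9}  B5 = {3, 5, 8, 9}  B6 = {2, 3, 4, 8}
Tree: B1–B2, B2–B3, B1–B4, B1–B5, B1–B6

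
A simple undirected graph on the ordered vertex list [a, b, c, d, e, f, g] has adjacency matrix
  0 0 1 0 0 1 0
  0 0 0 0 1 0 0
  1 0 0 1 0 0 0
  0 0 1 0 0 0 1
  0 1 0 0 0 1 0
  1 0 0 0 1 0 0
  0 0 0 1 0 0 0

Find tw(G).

A width-1 tree decomposition is:
Bags: B1 = {b, e}  B2 = {e, f}  B3 = {a, f}  B4 = {a, c}  B5 = {c, d}  B6 = {d, g}
Tree: B1–B2, B2–B3, B3–B4, B4–B5, B5–B6
Each bag holds 2 vertices, so the decomposition has width 1, which upper-bounds the treewidth. Since G has at least one edge (e.g. b–e), it is not an edgeless graph, so tw(G) ≥ 1. Combining the bounds, tw(G) = 1.

1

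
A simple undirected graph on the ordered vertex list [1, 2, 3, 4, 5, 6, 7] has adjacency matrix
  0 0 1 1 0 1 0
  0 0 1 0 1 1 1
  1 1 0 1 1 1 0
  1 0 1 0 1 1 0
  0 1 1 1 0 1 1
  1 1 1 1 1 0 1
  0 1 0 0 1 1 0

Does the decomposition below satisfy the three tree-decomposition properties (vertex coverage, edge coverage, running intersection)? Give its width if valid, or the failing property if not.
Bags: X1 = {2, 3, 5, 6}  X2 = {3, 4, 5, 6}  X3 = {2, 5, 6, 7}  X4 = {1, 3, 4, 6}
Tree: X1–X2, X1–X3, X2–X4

Vertex coverage: the bags together contain {1, 2, 3, 4, 5, 6, 7}, the full vertex set. Edge coverage: each edge of G has both endpoints in at least one bag. Running intersection: for every vertex, the bags containing it form a connected subtree. All three properties hold, so this is a valid tree decomposition of width max|bag| − 1 = 3, and hence tw(G) ≤ 3.

Yes; width 3.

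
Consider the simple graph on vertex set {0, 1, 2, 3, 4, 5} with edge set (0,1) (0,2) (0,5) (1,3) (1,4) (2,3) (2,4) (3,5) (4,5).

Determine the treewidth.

A width-3 tree decomposition is:
Bags: B1 = {0, 1, 2, 5}  B2 = {1, 2, 4, 5}  B3 = {1, 2, 3, 5}
Tree: B1–B2, B2–B3
The largest bag has 4 vertices, giving width 3; this decomposition certifies tw(G) ≤ 3. For the lower bound: the 4 vertex sets {0,1}, {4,5}, {2}, {3} are disjoint, each induces a connected subgraph, and every pair is joined by at least one edge of G. Contracting each set to a single vertex therefore yields K_{4} as a minor, and since treewidth is minor-monotone, tw(G) ≥ tw(K_{4}) = 3. Therefore the treewidth is 3.

3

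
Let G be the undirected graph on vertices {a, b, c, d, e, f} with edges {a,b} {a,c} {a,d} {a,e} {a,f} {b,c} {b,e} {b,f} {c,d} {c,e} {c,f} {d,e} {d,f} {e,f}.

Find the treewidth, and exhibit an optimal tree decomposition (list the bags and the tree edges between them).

Every bag has size at most 5, so the width is 5 − 1 = 4 and tw(G) ≤ 4. On the other hand G contains the 5-clique {a, c, d, e, f}. A clique must lie in a single bag of any decomposition, so no decomposition can have width below 4. Hence tw(G) = 4 exactly.

Treewidth 4.
One optimal decomposition is:
Bags: B1 = {a, b, c, e, f}  B2 = {a, c, d, e, f}
Tree: B1–B2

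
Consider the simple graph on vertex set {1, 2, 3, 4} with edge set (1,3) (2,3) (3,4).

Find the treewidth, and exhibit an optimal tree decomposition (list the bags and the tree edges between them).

Every bag has size at most 2, so the width is 2 − 1 = 1 and tw(G) ≤ 1. Since G has at least one edge (e.g. 3–4), it is not an edgeless graph, so tw(G) ≥ 1. Combining the bounds, tw(G) = 1.

Treewidth 1.
One optimal decomposition is:
Bags: B1 = {3, 4}  B2 = {1, 3}  B3 = {2, 3}
Tree: B1–B2, B2–B3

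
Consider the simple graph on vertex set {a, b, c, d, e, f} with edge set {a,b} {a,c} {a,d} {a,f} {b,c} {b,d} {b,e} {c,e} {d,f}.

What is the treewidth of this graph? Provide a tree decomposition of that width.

Treewidth 2.
Bags: B1 = {a, b, d}  B2 = {a, d, f}  B3 = {a, b, c}  B4 = {b, c, e}
Tree: B1–B2, B1–B3, B3–B4

The largest bag has 3 vertices, giving width 2; this decomposition certifies tw(G) ≤ 2. On the other hand G contains the 3-clique {b, c, e}. A clique must lie in a single bag of any decomposition, so no decomposition can have width below 2. Combining the bounds, tw(G) = 2.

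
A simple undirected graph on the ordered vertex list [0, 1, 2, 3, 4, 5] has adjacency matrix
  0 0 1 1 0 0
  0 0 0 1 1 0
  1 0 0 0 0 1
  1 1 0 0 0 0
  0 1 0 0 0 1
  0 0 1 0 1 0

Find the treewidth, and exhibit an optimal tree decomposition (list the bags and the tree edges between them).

The largest bag has 3 vertices, giving width 2; this decomposition certifies tw(G) ≤ 2. The edges 4–1–3–0–2–5–4 form a cycle, so G is not a tree and its treewidth is at least 2. Hence tw(G) = 2 exactly.

Treewidth 2.
Bags: B1 = {1, 3, 4}  B2 = {0, 3, 4}  B3 = {0, 2, 4}  B4 = {2, 4, 5}
Tree: B1–B2, B2–B3, B3–B4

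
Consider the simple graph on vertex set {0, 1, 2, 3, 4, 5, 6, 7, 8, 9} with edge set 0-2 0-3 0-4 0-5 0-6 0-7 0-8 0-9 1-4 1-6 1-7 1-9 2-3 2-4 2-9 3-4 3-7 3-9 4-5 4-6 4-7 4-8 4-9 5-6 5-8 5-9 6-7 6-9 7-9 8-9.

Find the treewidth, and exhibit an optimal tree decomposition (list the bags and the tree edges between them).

Every bag has size at most 5, so the width is 5 − 1 = 4 and tw(G) ≤ 4. Conversely, {0, 4, 5, 8, 9} is a clique of size 5, and the vertices of any clique must share a bag in every tree decomposition; so some bag has ≥ 5 vertices and tw(G) ≥ 4. Hence tw(G) = 4 exactly.

Treewidth 4.
One optimal decomposition is:
Bags: B1 = {0, 4, 5, 6, 9}  B2 = {0, 4, 6, 7, 9}  B3 = {0, 3, 4, 7, 9}  B4 = {1, 4, 6, 7, 9}  B5 = {0, 4, 5, 8, 9}  B6 = {0, 2, 3, 4, 9}
Tree: B1–B2, B2–B3, B2–B4, B1–B5, B3–B6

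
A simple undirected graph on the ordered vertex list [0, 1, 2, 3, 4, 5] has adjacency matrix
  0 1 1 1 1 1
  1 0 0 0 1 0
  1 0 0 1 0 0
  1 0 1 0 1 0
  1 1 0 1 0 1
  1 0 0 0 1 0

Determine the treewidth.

A width-2 tree decomposition is:
Bags: B1 = {0, 1, 4}  B2 = {0, 3, 4}  B3 = {0, 4, 5}  B4 = {0, 2, 3}
Tree: B1–B2, B1–B3, B2–B4
Each bag holds 3 vertices, so the decomposition has width 2, which upper-bounds the treewidth. Conversely, {0, 2, 3} is a clique of size 3, and the vertices of any clique must share a bag in every tree decomposition; so some bag has ≥ 3 vertices and tw(G) ≥ 2. Combining the bounds, tw(G) = 2.

2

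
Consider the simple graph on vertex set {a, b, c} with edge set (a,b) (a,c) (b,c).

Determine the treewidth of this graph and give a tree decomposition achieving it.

Treewidth 2.
Bags: B1 = {a, b, c}
Tree: (single bag)

A single bag containing all 3 vertices is trivially a valid decomposition of width 2. On the other hand G contains the 3-clique {a, b, c}. A clique must lie in a single bag of any decomposition, so no decomposition can have width below 2. Combining the bounds, tw(G) = 2.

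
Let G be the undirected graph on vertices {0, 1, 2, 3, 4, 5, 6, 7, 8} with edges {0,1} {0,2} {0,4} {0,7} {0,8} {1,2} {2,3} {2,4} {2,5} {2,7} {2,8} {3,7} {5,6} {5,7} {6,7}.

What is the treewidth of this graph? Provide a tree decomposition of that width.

Each bag holds 3 vertices, so the decomposition has width 2, which upper-bounds the treewidth. Conversely, {0, 2, 8} is a clique of size 3, and the vertices of any clique must share a bag in every tree decomposition; so some bag has ≥ 3 vertices and tw(G) ≥ 2. Hence tw(G) = 2 exactly.

Treewidth 2.
Bags: B1 = {0, 1, 2}  B2 = {0, 2, 4}  B3 = {0, 2, 7}  B4 = {0, 2, 8}  B5 = {2, 5, 7}  B6 = {2, 3, 7}  B7 = {5, 6, 7}
Tree: B1–B2, B2–B3, B1–B4, B3–B5, B3–B6, B5–B7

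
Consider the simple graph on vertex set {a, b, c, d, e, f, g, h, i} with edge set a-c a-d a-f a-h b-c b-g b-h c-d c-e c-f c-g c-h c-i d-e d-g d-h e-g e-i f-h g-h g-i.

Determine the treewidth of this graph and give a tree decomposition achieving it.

Treewidth 3.
Bags: B1 = {c, d, g, h}  B2 = {a, c, d, h}  B3 = {c, d, e, g}  B4 = {b, c, g, h}  B5 = {a, c, f, h}  B6 = {c, e, g, i}
Tree: B1–B2, B1–B3, B1–B4, B2–B5, B3–B6

Each bag holds 4 vertices, so the decomposition has width 3, which upper-bounds the treewidth. On the other hand G contains the 4-clique {c, d, e, g}. A clique must lie in a single bag of any decomposition, so no decomposition can have width below 3. Combining the bounds, tw(G) = 3.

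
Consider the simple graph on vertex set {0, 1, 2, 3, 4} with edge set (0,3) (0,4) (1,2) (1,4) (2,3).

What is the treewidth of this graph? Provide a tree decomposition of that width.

Each bag holds 3 vertices, so the decomposition has width 2, which upper-bounds the treewidth. For the lower bound, G contains the cycle 4–0–3–2–1–4, so G is not a forest; only forests have treewidth ≤ 1, hence tw(G) ≥ 2. Combining the bounds, tw(G) = 2.

Treewidth 2.
One optimal decomposition is:
Bags: B1 = {0, 3, 4}  B2 = {2, 3, 4}  B3 = {1, 2, 4}
Tree: B1–B2, B2–B3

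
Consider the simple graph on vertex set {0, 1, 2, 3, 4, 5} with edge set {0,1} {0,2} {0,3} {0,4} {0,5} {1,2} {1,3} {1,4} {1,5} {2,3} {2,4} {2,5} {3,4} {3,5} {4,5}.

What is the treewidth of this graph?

A width-5 tree decomposition is:
Bags: B1 = {0, 1, 2, 3, 4, 5}
Tree: (single bag)
With just one bag of size 6, the width is 6 − 1 = 5, so tw(G) ≤ 5. For the lower bound, the 6 vertices {0, 1, 2, 3, 4, 5} are pairwise adjacent, and any tree decomposition puts a clique entirely inside one bag — forcing width ≥ 5. Combining the bounds, tw(G) = 5.

5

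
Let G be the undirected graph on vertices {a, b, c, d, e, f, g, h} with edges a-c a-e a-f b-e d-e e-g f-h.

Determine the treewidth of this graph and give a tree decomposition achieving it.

The largest bag has 2 vertices, giving width 1; this decomposition certifies tw(G) ≤ 1. G has an edge, so its treewidth is at least 1. Combining the bounds, tw(G) = 1.

Treewidth 1.
One such decomposition:
Bags: B1 = {e, g}  B2 = {d, e}  B3 = {a, e}  B4 = {a, f}  B5 = {a, c}  B6 = {b, e}  B7 = {f, h}
Tree: B1–B2, B2–B3, B3–B4, B3–B5, B2–B6, B4–B7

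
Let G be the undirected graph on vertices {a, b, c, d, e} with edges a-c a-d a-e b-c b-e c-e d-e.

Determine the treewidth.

2

A width-2 tree decomposition is:
Bags: B1 = {a, c, e}  B2 = {b, c, e}  B3 = {a, d, e}
Tree: B1–B2, B1–B3
The largest bag has 3 vertices, giving width 2; this decomposition certifies tw(G) ≤ 2. Conversely, {a, d, e} is a clique of size 3, and the vertices of any clique must share a bag in every tree decomposition; so some bag has ≥ 3 vertices and tw(G) ≥ 2. Combining the bounds, tw(G) = 2.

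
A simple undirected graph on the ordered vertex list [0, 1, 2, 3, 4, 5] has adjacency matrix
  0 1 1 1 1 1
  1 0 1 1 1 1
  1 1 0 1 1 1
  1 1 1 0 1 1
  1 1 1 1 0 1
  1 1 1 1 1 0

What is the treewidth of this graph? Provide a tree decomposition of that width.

A single bag containing all 6 vertices is trivially a valid decomposition of width 5. For the lower bound, the 6 vertices {0, 1, 2, 3, 4, 5} are pairwise adjacent, and any tree decomposition puts a clique entirely inside one bag — forcing width ≥ 5. Therefore the treewidth is 5.

Treewidth 5.
One such decomposition:
Bags: B1 = {0, 1, 2, 3, 4, 5}
Tree: (single bag)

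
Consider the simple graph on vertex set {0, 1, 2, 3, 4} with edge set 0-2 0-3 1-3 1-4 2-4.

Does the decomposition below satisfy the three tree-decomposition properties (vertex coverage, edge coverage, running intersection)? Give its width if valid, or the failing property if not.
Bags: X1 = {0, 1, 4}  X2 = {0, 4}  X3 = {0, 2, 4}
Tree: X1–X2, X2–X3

A tree decomposition must satisfy three properties: every vertex lies in some bag; for every edge, both endpoints lie together in some bag; and for every vertex, the bags containing it form a connected subtree. Here vertex 3 appears in no bag, so the decomposition is invalid.

No — vertex 3 appears in no bag.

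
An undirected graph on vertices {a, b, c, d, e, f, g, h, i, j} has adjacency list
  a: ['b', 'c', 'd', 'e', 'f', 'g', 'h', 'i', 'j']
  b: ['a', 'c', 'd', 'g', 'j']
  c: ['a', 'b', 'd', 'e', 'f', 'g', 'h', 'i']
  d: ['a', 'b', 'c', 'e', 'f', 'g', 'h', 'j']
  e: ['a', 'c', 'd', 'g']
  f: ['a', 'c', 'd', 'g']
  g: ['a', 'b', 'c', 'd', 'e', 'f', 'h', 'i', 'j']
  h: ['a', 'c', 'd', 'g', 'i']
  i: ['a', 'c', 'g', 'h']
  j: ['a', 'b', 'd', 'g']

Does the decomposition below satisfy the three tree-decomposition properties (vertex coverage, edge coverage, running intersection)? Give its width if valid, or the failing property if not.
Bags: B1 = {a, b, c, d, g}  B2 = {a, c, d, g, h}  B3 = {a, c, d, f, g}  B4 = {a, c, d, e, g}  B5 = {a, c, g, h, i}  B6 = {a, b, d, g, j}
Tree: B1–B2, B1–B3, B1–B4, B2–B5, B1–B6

Checking the three conditions: (i) the bags cover all of {a, b, c, d, e, f, g, h, i, j}; (ii) for each edge, some bag contains both endpoints; (iii) the bags containing any fixed vertex form a subtree. All hold, so the decomposition is valid with width 5 − 1 = 4.

Yes; width 4.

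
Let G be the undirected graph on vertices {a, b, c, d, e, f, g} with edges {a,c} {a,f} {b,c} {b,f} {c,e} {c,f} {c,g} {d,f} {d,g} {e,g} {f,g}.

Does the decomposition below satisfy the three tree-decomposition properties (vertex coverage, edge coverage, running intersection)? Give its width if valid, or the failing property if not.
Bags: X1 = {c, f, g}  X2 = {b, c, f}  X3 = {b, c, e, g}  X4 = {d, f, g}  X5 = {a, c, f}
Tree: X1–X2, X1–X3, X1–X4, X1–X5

No — bags containing vertex b are not connected in the tree.

A tree decomposition must satisfy three properties: every vertex lies in some bag; for every edge, both endpoints lie together in some bag; and for every vertex, the bags containing it form a connected subtree. Here bags containing vertex b are not connected in the tree, so the decomposition is invalid.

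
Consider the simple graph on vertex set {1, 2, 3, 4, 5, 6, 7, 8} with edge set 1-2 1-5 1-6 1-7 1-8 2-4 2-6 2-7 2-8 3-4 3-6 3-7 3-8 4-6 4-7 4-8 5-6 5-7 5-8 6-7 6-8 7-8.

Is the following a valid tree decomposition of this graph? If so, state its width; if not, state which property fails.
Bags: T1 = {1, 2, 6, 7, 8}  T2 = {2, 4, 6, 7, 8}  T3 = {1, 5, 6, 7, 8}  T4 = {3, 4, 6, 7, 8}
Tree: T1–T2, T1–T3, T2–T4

Yes; width 4.

Vertex coverage: the bags together contain {1, 2, 3, 4, 5, 6, 7, 8}, the full vertex set. Edge coverage: each edge of G has both endpoints in at least one bag. Running intersection: for every vertex, the bags containing it form a connected subtree. All three properties hold, so this is a valid tree decomposition of width max|bag| − 1 = 4, and hence tw(G) ≤ 4.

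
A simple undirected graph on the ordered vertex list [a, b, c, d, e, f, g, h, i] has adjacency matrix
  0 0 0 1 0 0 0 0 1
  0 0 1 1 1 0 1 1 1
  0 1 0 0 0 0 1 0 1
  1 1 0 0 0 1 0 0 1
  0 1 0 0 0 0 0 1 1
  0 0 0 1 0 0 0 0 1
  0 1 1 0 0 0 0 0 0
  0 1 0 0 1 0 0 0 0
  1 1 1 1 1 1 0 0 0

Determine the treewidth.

2

A width-2 tree decomposition is:
Bags: B1 = {b, c, i}  B2 = {b, c, g}  B3 = {b, d, i}  B4 = {a, d, i}  B5 = {b, e, i}  B6 = {b, e, h}  B7 = {d, f, i}
Tree: B1–B2, B1–B3, B3–B4, B3–B5, B5–B6, B4–B7
Each bag holds 3 vertices, so the decomposition has width 2, which upper-bounds the treewidth. On the other hand G contains the 3-clique {a, d, i}. A clique must lie in a single bag of any decomposition, so no decomposition can have width below 2. Therefore the treewidth is 2.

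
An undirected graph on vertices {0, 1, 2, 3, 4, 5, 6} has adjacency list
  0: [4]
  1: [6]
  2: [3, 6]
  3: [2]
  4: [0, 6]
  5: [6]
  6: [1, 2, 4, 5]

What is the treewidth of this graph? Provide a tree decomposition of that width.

Treewidth 1.
One such decomposition:
Bags: B1 = {2, 6}  B2 = {4, 6}  B3 = {2, 3}  B4 = {5, 6}  B5 = {0, 4}  B6 = {1, 6}
Tree: B1–B2, B1–B3, B1–B4, B2–B5, B1–B6

Every bag has size at most 2, so the width is 2 − 1 = 1 and tw(G) ≤ 1. Since G has at least one edge (e.g. 2–6), it is not an edgeless graph, so tw(G) ≥ 1. Combining the bounds, tw(G) = 1.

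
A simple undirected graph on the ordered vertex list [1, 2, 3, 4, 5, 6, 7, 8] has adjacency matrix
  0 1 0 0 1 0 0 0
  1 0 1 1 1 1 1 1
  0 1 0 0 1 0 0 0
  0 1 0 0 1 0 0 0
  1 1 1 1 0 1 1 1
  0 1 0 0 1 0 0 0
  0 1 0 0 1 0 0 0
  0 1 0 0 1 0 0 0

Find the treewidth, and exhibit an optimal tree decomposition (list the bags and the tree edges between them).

Treewidth 2.
Bags: B1 = {2, 4, 5}  B2 = {2, 5, 7}  B3 = {2, 5, 6}  B4 = {2, 3, 5}  B5 = {2, 5, 8}  B6 = {1, 2, 5}
Tree: B1–B2, B2–B3, B3–B4, B3–B5, B1–B6

Every bag has size at most 3, so the width is 3 − 1 = 2 and tw(G) ≤ 2. For the lower bound, the 3 vertices {1, 2, 5} are pairwise adjacent, and any tree decomposition puts a clique entirely inside one bag — forcing width ≥ 2. Combining the bounds, tw(G) = 2.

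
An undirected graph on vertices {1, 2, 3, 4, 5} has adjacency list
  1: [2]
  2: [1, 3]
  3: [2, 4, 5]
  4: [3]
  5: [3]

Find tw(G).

1

A width-1 tree decomposition is:
Bags: B1 = {2, 3}  B2 = {3, 4}  B3 = {1, 2}  B4 = {3, 5}
Tree: B1–B2, B1–B3, B2–B4
Every bag has size at most 2, so the width is 2 − 1 = 1 and tw(G) ≤ 1. Any graph with an edge has treewidth ≥ 1, and G has the edge 2–3. Therefore the treewidth is 1.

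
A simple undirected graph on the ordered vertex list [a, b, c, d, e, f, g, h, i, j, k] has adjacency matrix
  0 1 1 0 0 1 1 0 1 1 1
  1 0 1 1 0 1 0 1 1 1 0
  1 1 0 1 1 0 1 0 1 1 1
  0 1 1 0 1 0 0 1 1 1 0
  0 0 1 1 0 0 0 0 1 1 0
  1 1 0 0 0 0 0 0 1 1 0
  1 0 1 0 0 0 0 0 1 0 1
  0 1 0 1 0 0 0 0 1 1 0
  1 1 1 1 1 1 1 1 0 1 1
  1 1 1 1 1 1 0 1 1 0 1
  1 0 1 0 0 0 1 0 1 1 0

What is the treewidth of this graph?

A width-4 tree decomposition is:
Bags: B1 = {b, d, h, i, j}  B2 = {b, c, d, i, j}  B3 = {a, b, c, i, j}  B4 = {c, d, e, i, j}  B5 = {a, b, f, i, j}  B6 = {a, c, i, j, k}  B7 = {a, c, g, i, k}
Tree: B1–B2, B2–B3, B2–B4, B3–B5, B3–B6, B6–B7
Each bag holds 5 vertices, so the decomposition has width 4, which upper-bounds the treewidth. For the lower bound, the 5 vertices {a, c, g, i, k} are pairwise adjacent, and any tree decomposition puts a clique entirely inside one bag — forcing width ≥ 4. Therefore the treewidth is 4.

4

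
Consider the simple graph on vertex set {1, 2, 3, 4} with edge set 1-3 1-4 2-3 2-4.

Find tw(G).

2

A width-2 tree decomposition is:
Bags: B1 = {1, 3, 4}  B2 = {2, 3, 4}
Tree: B1–B2
Each bag holds 3 vertices, so the decomposition has width 2, which upper-bounds the treewidth. For the lower bound, G contains the cycle 4–1–3–2–4, so G is not a forest; only forests have treewidth ≤ 1, hence tw(G) ≥ 2. Combining the bounds, tw(G) = 2.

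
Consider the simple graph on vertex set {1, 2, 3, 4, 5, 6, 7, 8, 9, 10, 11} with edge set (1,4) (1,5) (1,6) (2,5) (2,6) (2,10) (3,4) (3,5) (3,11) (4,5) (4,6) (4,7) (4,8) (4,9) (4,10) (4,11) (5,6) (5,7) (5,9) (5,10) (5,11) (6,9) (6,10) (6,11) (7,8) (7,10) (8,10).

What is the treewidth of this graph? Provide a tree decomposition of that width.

Each bag holds 4 vertices, so the decomposition has width 3, which upper-bounds the treewidth. On the other hand G contains the 4-clique {2, 5, 6, 10}. A clique must lie in a single bag of any decomposition, so no decomposition can have width below 3. The upper and lower bounds meet at 3, so that is the treewidth.

Treewidth 3.
One such decomposition:
Bags: B1 = {4, 5, 6, 10}  B2 = {1, 4, 5, 6}  B3 = {4, 5, 7, 10}  B4 = {4, 5, 6, 11}  B5 = {4, 7, 8, 10}  B6 = {4, 5, 6, 9}  B7 = {3, 4, 5, 11}  B8 = {2, 5, 6, 10}
Tree: B1–B2, B1–B3, B1–B4, B3–B5, B2–B6, B4–B7, B1–B8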